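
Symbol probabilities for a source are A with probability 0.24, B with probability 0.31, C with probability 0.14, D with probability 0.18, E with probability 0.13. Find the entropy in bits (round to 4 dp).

2.2430 bits

H = −Σ pᵢ log₂ pᵢ.
−0.24·log₂(0.24) = 0.4941
−0.31·log₂(0.31) = 0.5238
−0.14·log₂(0.14) = 0.3971
−0.18·log₂(0.18) = 0.4453
−0.13·log₂(0.13) = 0.3826
Sum ≈ 2.2430 → 2.2430 bits.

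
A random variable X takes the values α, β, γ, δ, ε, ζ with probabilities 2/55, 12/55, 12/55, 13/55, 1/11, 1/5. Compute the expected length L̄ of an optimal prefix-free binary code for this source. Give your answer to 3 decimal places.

Repeatedly combine the two least-probable nodes; the expected code length is the sum of the merged weights.
merge 2/55 + 1/11 → 7/55
merge 7/55 + 1/5 → 18/55
merge 12/55 + 12/55 → 24/55
merge 13/55 + 18/55 → 31/55
merge 24/55 + 31/55 → 1
L = 7/55 + 18/55 + 24/55 + 31/55 + 1 = 27/11 ≈ 2.455 bits/symbol.

2.455 bits/symbol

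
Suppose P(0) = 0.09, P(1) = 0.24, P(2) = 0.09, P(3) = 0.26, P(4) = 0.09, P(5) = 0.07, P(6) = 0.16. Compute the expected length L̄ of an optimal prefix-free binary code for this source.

2.66 bits/symbol

Repeatedly combine the two least-probable nodes; the expected code length is the sum of the merged weights.
merge 7/100 + 9/100 → 4/25
merge 9/100 + 9/100 → 9/50
merge 4/25 + 4/25 → 8/25
merge 9/50 + 6/25 → 21/50
merge 13/50 + 8/25 → 29/50
merge 21/50 + 29/50 → 1
L = 4/25 + 9/50 + 8/25 + 21/50 + 29/50 + 1 = 133/50 = 2.66 bits/symbol.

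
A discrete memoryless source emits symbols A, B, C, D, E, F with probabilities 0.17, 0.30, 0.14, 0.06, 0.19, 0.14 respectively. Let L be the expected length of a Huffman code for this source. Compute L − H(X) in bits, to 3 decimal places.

Entropy H = −Σ p log₂ p ≈ 2.4487 bits.
Huffman merges: 3/50+7/50→1/5; 7/50+17/100→31/100; 19/100+1/5→39/100; 3/10+31/100→61/100; 39/100+61/100→1. L = 251/100 ≈ 2.5100.
L − H = 2.5100 − 2.4487 = 0.061 bits.

0.061 bits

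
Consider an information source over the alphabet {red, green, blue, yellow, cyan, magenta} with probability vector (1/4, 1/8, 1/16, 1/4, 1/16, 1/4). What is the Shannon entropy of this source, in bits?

2.375 bits

Each probability is a power of 1/2, so log₂(1/p) is an integer.
H = Σ p·log₂(1/p) = 1/4·2 + 1/8·3 + 1/16·4 + 1/4·2 + 1/16·4 + 1/4·2 = 2.375 bits.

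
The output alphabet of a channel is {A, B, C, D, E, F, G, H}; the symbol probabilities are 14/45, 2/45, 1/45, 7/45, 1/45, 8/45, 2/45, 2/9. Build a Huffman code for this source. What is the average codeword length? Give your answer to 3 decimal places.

Repeatedly combine the two least-probable nodes; the expected code length is the sum of the merged weights.
merge 1/45 + 1/45 → 2/45
merge 2/45 + 2/45 → 4/45
merge 2/45 + 4/45 → 2/15
merge 2/15 + 7/45 → 13/45
merge 8/45 + 2/9 → 2/5
merge 13/45 + 14/45 → 3/5
merge 2/5 + 3/5 → 1
L = 2/45 + 4/45 + 2/15 + 13/45 + 2/5 + 3/5 + 1 = 23/9 ≈ 2.556 bits/symbol.

2.556 bits/symbol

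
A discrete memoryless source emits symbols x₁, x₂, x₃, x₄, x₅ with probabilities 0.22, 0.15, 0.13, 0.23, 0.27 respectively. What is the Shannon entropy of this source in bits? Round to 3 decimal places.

2.271 bits

H = −Σ pᵢ log₂ pᵢ.
−0.22·log₂(0.22) = 0.4806
−0.15·log₂(0.15) = 0.4105
−0.13·log₂(0.13) = 0.3826
−0.23·log₂(0.23) = 0.4877
−0.27·log₂(0.27) = 0.5100
Sum ≈ 2.2715 → 2.271 bits.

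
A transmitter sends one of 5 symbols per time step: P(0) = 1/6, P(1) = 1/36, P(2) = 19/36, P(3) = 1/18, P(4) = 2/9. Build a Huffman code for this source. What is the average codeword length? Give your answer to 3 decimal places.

1.806 bits/symbol

Repeatedly combine the two least-probable nodes; the expected code length is the sum of the merged weights.
merge 1/36 + 1/18 → 1/12
merge 1/12 + 1/6 → 1/4
merge 2/9 + 1/4 → 17/36
merge 17/36 + 19/36 → 1
L = 1/12 + 1/4 + 17/36 + 1 = 65/36 ≈ 1.806 bits/symbol.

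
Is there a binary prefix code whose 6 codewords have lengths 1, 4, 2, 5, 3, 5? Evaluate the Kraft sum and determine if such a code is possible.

1; yes

With common denominator 2^5 = 32: Σ 2^(−ℓᵢ) = 16/32 + 2/32 + 8/32 + 1/32 + 4/32 + 1/32 = 32/32 = 1.
Kraft's inequality requires Σ ≤ 1; here Σ = 1 ≤ 1, so such a prefix code exists.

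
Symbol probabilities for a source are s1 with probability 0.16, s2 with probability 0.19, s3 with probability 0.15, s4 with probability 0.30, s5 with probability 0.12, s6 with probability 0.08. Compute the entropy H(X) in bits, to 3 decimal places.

2.468 bits

H = −Σ pᵢ log₂ pᵢ.
−0.16·log₂(0.16) = 0.4230
−0.19·log₂(0.19) = 0.4552
−0.15·log₂(0.15) = 0.4105
−0.30·log₂(0.30) = 0.5211
−0.12·log₂(0.12) = 0.3671
−0.08·log₂(0.08) = 0.2915
Sum ≈ 2.4685 → 2.468 bits.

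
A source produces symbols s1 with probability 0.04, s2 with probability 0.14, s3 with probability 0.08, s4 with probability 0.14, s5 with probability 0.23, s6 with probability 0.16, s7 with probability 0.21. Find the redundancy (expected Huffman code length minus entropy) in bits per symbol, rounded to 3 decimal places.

Entropy H = −Σ p log₂ p ≈ 2.6550 bits.
Huffman merges: 1/25+2/25→3/25; 3/25+7/50→13/50; 7/50+4/25→3/10; 21/100+23/100→11/25; 13/50+3/10→14/25; 11/25+14/25→1. L = 67/25 ≈ 2.6800.
L − H = 2.6800 − 2.6550 = 0.025 bits.

0.025 bits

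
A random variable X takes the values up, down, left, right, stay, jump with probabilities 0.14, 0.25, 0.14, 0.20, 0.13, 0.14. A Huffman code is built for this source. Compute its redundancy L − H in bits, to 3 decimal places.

0.012 bits

Entropy H = −Σ p log₂ p ≈ 2.5384 bits.
Huffman merges: 13/100+7/50→27/100; 7/50+7/50→7/25; 1/5+1/4→9/20; 27/100+7/25→11/20; 9/20+11/20→1. L = 51/20 ≈ 2.5500.
L − H = 2.5500 − 2.5384 = 0.012 bits.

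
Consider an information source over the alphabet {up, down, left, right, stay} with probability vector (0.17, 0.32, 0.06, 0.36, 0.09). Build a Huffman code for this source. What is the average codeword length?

Repeatedly combine the two least-probable nodes; the expected code length is the sum of the merged weights.
merge 3/50 + 9/100 → 3/20
merge 3/20 + 17/100 → 8/25
merge 8/25 + 8/25 → 16/25
merge 9/25 + 16/25 → 1
L = 3/20 + 8/25 + 16/25 + 1 = 211/100 = 2.11 bits/symbol.

2.11 bits/symbol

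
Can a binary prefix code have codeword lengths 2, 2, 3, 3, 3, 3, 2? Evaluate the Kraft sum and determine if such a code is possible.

1.25; no

With common denominator 2^3 = 8: Σ 2^(−ℓᵢ) = 2/8 + 2/8 + 1/8 + 1/8 + 1/8 + 1/8 + 2/8 = 10/8 = 1.25.
Kraft's inequality requires Σ ≤ 1; here Σ = 1.25 > 1, so no such prefix code exists.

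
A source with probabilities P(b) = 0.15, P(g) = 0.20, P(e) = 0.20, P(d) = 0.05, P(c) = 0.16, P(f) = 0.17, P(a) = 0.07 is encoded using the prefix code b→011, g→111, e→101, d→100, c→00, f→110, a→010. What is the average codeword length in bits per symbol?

2.84 bits/symbol

L̄ = Σ pᵢ·ℓᵢ = 0.15·3 + 0.20·3 + 0.20·3 + 0.05·3 + 0.16·2 + 0.17·3 + 0.07·3 = 2.84 bits/symbol.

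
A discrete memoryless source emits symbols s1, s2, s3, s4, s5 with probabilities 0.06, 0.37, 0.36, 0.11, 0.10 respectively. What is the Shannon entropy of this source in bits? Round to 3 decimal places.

1.987 bits

H = −Σ pᵢ log₂ pᵢ.
−0.06·log₂(0.06) = 0.2435
−0.37·log₂(0.37) = 0.5307
−0.36·log₂(0.36) = 0.5306
−0.11·log₂(0.11) = 0.3503
−0.10·log₂(0.10) = 0.3322
Sum ≈ 1.9874 → 1.987 bits.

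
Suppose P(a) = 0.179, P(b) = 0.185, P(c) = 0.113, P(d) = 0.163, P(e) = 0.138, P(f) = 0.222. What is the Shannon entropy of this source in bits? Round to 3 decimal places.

H = −Σ pᵢ log₂ pᵢ.
−0.179·log₂(0.179) = 0.4443
−0.185·log₂(0.185) = 0.4504
−0.113·log₂(0.113) = 0.3555
−0.163·log₂(0.163) = 0.4266
−0.138·log₂(0.138) = 0.3943
−0.222·log₂(0.222) = 0.4820
Sum ≈ 2.5530 → 2.553 bits.

2.553 bits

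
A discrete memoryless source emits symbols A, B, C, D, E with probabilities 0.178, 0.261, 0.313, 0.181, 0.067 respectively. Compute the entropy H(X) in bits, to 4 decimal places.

H = −Σ pᵢ log₂ pᵢ.
−0.178·log₂(0.178) = 0.4432
−0.261·log₂(0.261) = 0.5058
−0.313·log₂(0.313) = 0.5245
−0.181·log₂(0.181) = 0.4463
−0.067·log₂(0.067) = 0.2613
Sum ≈ 2.1811 → 2.1811 bits.

2.1811 bits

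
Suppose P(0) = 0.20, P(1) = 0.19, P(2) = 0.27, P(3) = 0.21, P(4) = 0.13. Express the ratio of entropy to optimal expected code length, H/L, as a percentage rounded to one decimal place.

98.5%

Entropy H = −Σ p log₂ p ≈ 2.2851 bits.
Huffman merges: 13/100+19/100→8/25; 1/5+21/100→41/100; 27/100+8/25→59/100; 41/100+59/100→1. L = 58/25 ≈ 2.3200.
Efficiency = H/L = 2.2851/2.3200 = 98.5%.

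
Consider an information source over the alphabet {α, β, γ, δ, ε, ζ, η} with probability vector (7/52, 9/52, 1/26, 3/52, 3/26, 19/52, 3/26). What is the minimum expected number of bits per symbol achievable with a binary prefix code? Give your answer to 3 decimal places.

2.558 bits/symbol

Repeatedly combine the two least-probable nodes; the expected code length is the sum of the merged weights.
merge 1/26 + 3/52 → 5/52
merge 5/52 + 3/26 → 11/52
merge 3/26 + 7/52 → 1/4
merge 9/52 + 11/52 → 5/13
merge 1/4 + 19/52 → 8/13
merge 5/13 + 8/13 → 1
L = 5/52 + 11/52 + 1/4 + 5/13 + 8/13 + 1 = 133/52 ≈ 2.558 bits/symbol.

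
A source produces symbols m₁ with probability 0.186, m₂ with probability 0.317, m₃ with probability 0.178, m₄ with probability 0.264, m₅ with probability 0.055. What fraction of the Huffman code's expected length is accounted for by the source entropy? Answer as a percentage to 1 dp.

Entropy H = −Σ p log₂ p ≈ 2.1574 bits.
Huffman merges: 11/200+89/500→233/1000; 93/500+233/1000→419/1000; 33/125+317/1000→581/1000; 419/1000+581/1000→1. L = 2233/1000 ≈ 2.2330.
Efficiency = H/L = 2.1574/2.2330 = 96.6%.

96.6%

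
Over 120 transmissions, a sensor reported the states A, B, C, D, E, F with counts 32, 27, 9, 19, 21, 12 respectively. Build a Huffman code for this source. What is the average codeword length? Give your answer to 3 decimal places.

Probabilities are the counts divided by 120.
Repeatedly combine the two least-probable nodes; the expected code length is the sum of the merged weights.
merge 3/40 + 1/10 → 7/40
merge 19/120 + 7/40 → 1/3
merge 7/40 + 9/40 → 2/5
merge 4/15 + 1/3 → 3/5
merge 2/5 + 3/5 → 1
L = 7/40 + 1/3 + 2/5 + 3/5 + 1 = 301/120 ≈ 2.508 bits/symbol.

2.508 bits/symbol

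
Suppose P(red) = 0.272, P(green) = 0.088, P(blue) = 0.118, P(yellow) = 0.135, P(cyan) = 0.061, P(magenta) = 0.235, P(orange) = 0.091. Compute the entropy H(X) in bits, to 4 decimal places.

H = −Σ pᵢ log₂ pᵢ.
−0.272·log₂(0.272) = 0.5109
−0.088·log₂(0.088) = 0.3086
−0.118·log₂(0.118) = 0.3638
−0.135·log₂(0.135) = 0.3900
−0.061·log₂(0.061) = 0.2461
−0.235·log₂(0.235) = 0.4910
−0.091·log₂(0.091) = 0.3147
Sum ≈ 2.6251 → 2.6251 bits.

2.6251 bits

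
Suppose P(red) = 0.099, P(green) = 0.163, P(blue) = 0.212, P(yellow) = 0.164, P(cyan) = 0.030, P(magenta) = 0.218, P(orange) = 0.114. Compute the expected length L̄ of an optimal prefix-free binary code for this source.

2.699 bits/symbol

Repeatedly combine the two least-probable nodes; the expected code length is the sum of the merged weights.
merge 3/100 + 99/1000 → 129/1000
merge 57/500 + 129/1000 → 243/1000
merge 163/1000 + 41/250 → 327/1000
merge 53/250 + 109/500 → 43/100
merge 243/1000 + 327/1000 → 57/100
merge 43/100 + 57/100 → 1
L = 129/1000 + 243/1000 + 327/1000 + 43/100 + 57/100 + 1 = 2699/1000 = 2.699 bits/symbol.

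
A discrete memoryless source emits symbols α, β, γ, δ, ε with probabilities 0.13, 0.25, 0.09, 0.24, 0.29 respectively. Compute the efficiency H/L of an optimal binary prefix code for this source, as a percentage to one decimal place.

Entropy H = −Σ p log₂ p ≈ 2.2073 bits.
Huffman merges: 9/100+13/100→11/50; 11/50+6/25→23/50; 1/4+29/100→27/50; 23/50+27/50→1. L = 111/50 ≈ 2.2200.
Efficiency = H/L = 2.2073/2.2200 = 99.4%.

99.4%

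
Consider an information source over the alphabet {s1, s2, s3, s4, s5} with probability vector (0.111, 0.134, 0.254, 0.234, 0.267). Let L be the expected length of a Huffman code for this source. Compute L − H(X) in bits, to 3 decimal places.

0.003 bits

Entropy H = −Σ p log₂ p ≈ 2.2418 bits.
Huffman merges: 111/1000+67/500→49/200; 117/500+49/200→479/1000; 127/500+267/1000→521/1000; 479/1000+521/1000→1. L = 449/200 ≈ 2.2450.
L − H = 2.2450 − 2.2418 = 0.003 bits.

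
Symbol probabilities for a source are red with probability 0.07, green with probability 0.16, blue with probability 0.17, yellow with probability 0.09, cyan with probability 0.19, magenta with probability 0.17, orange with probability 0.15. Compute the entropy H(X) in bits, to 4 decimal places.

2.7392 bits

H = −Σ pᵢ log₂ pᵢ.
−0.07·log₂(0.07) = 0.2686
−0.16·log₂(0.16) = 0.4230
−0.17·log₂(0.17) = 0.4346
−0.09·log₂(0.09) = 0.3127
−0.19·log₂(0.19) = 0.4552
−0.17·log₂(0.17) = 0.4346
−0.15·log₂(0.15) = 0.4105
Sum ≈ 2.7392 → 2.7392 bits.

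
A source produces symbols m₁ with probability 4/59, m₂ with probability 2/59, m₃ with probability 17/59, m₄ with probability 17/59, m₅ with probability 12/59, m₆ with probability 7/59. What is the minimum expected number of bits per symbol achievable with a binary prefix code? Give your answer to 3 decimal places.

Repeatedly combine the two least-probable nodes; the expected code length is the sum of the merged weights.
merge 2/59 + 4/59 → 6/59
merge 6/59 + 7/59 → 13/59
merge 12/59 + 13/59 → 25/59
merge 17/59 + 17/59 → 34/59
merge 25/59 + 34/59 → 1
L = 6/59 + 13/59 + 25/59 + 34/59 + 1 = 137/59 ≈ 2.322 bits/symbol.

2.322 bits/symbol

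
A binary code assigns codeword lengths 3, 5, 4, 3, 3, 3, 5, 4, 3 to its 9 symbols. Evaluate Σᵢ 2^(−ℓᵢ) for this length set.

0.8125

With common denominator 2^5 = 32: Σ 2^(−ℓᵢ) = 4/32 + 1/32 + 2/32 + 4/32 + 4/32 + 4/32 + 1/32 + 2/32 + 4/32 = 26/32 = 0.8125.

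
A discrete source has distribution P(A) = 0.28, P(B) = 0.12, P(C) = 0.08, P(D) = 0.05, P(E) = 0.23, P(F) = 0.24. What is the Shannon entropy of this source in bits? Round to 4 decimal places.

2.3707 bits

H = −Σ pᵢ log₂ pᵢ.
−0.28·log₂(0.28) = 0.5142
−0.12·log₂(0.12) = 0.3671
−0.08·log₂(0.08) = 0.2915
−0.05·log₂(0.05) = 0.2161
−0.23·log₂(0.23) = 0.4877
−0.24·log₂(0.24) = 0.4941
Sum ≈ 2.3707 → 2.3707 bits.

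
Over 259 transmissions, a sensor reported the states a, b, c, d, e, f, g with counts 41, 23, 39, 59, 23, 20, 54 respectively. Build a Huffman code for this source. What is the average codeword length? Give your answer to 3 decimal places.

Probabilities are the counts divided by 259.
Repeatedly combine the two least-probable nodes; the expected code length is the sum of the merged weights.
merge 20/259 + 23/259 → 43/259
merge 23/259 + 39/259 → 62/259
merge 41/259 + 43/259 → 12/37
merge 54/259 + 59/259 → 113/259
merge 62/259 + 12/37 → 146/259
merge 113/259 + 146/259 → 1
L = 43/259 + 62/259 + 12/37 + 113/259 + 146/259 + 1 = 101/37 ≈ 2.730 bits/symbol.

2.730 bits/symbol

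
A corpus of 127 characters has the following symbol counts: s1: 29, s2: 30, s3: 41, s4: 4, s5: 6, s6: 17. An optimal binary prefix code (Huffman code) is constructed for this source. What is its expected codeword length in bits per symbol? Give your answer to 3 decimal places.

Probabilities are the counts divided by 127.
Repeatedly combine the two least-probable nodes; the expected code length is the sum of the merged weights.
merge 4/127 + 6/127 → 10/127
merge 10/127 + 17/127 → 27/127
merge 27/127 + 29/127 → 56/127
merge 30/127 + 41/127 → 71/127
merge 56/127 + 71/127 → 1
L = 10/127 + 27/127 + 56/127 + 71/127 + 1 = 291/127 ≈ 2.291 bits/symbol.

2.291 bits/symbol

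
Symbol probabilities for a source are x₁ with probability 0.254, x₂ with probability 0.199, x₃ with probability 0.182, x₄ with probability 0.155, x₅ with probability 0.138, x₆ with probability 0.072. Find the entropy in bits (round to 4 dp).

2.4975 bits

H = −Σ pᵢ log₂ pᵢ.
−0.254·log₂(0.254) = 0.5022
−0.199·log₂(0.199) = 0.4635
−0.182·log₂(0.182) = 0.4474
−0.155·log₂(0.155) = 0.4169
−0.138·log₂(0.138) = 0.3943
−0.072·log₂(0.072) = 0.2733
Sum ≈ 2.4975 → 2.4975 bits.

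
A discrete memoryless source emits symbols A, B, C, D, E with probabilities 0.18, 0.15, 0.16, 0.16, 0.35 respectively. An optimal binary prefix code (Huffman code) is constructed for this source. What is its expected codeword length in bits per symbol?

Repeatedly combine the two least-probable nodes; the expected code length is the sum of the merged weights.
merge 3/20 + 4/25 → 31/100
merge 4/25 + 9/50 → 17/50
merge 31/100 + 17/50 → 13/20
merge 7/20 + 13/20 → 1
L = 31/100 + 17/50 + 13/20 + 1 = 23/10 = 2.3 bits/symbol.

2.3 bits/symbol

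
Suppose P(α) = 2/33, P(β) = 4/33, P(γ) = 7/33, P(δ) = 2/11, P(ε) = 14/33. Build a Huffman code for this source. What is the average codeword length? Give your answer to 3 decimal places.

2.121 bits/symbol

Repeatedly combine the two least-probable nodes; the expected code length is the sum of the merged weights.
merge 2/33 + 4/33 → 2/11
merge 2/11 + 2/11 → 4/11
merge 7/33 + 4/11 → 19/33
merge 14/33 + 19/33 → 1
L = 2/11 + 4/11 + 19/33 + 1 = 70/33 ≈ 2.121 bits/symbol.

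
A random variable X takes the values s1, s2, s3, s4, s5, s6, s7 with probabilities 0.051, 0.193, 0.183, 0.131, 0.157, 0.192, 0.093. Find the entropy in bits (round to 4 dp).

2.7047 bits

H = −Σ pᵢ log₂ pᵢ.
−0.051·log₂(0.051) = 0.2190
−0.193·log₂(0.193) = 0.4581
−0.183·log₂(0.183) = 0.4484
−0.131·log₂(0.131) = 0.3841
−0.157·log₂(0.157) = 0.4194
−0.192·log₂(0.192) = 0.4571
−0.093·log₂(0.093) = 0.3187
Sum ≈ 2.7047 → 2.7047 bits.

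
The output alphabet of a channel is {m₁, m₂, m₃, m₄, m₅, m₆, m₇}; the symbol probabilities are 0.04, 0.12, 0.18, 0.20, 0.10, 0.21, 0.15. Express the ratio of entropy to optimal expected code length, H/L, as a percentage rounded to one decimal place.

98.1%

Entropy H = −Σ p log₂ p ≈ 2.6781 bits.
Huffman merges: 1/25+1/10→7/50; 3/25+7/50→13/50; 3/20+9/50→33/100; 1/5+21/100→41/100; 13/50+33/100→59/100; 41/100+59/100→1. L = 273/100 ≈ 2.7300.
Efficiency = H/L = 2.6781/2.7300 = 98.1%.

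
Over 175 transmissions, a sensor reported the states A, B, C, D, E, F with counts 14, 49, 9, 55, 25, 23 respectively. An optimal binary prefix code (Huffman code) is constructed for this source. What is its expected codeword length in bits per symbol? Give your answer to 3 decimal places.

Probabilities are the counts divided by 175.
Repeatedly combine the two least-probable nodes; the expected code length is the sum of the merged weights.
merge 9/175 + 2/25 → 23/175
merge 23/175 + 23/175 → 46/175
merge 1/7 + 46/175 → 71/175
merge 7/25 + 11/35 → 104/175
merge 71/175 + 104/175 → 1
L = 23/175 + 46/175 + 71/175 + 104/175 + 1 = 419/175 ≈ 2.394 bits/symbol.

2.394 bits/symbol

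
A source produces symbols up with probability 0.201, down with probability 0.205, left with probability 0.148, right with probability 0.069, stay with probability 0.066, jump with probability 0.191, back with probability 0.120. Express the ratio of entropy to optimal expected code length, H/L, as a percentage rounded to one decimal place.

98.6%

Entropy H = −Σ p log₂ p ≈ 2.6901 bits.
Huffman merges: 33/500+69/1000→27/200; 3/25+27/200→51/200; 37/250+191/1000→339/1000; 201/1000+41/200→203/500; 51/200+339/1000→297/500; 203/500+297/500→1. L = 2729/1000 ≈ 2.7290.
Efficiency = H/L = 2.6901/2.7290 = 98.6%.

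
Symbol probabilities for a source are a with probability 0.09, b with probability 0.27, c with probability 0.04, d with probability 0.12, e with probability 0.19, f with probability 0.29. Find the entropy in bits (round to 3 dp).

2.349 bits

H = −Σ pᵢ log₂ pᵢ.
−0.09·log₂(0.09) = 0.3127
−0.27·log₂(0.27) = 0.5100
−0.04·log₂(0.04) = 0.1858
−0.12·log₂(0.12) = 0.3671
−0.19·log₂(0.19) = 0.4552
−0.29·log₂(0.29) = 0.5179
Sum ≈ 2.3486 → 2.349 bits.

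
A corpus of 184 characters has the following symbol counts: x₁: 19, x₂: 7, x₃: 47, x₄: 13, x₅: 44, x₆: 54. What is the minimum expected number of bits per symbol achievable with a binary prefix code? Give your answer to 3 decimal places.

2.321 bits/symbol

Probabilities are the counts divided by 184.
Repeatedly combine the two least-probable nodes; the expected code length is the sum of the merged weights.
merge 7/184 + 13/184 → 5/46
merge 19/184 + 5/46 → 39/184
merge 39/184 + 11/46 → 83/184
merge 47/184 + 27/92 → 101/184
merge 83/184 + 101/184 → 1
L = 5/46 + 39/184 + 83/184 + 101/184 + 1 = 427/184 ≈ 2.321 bits/symbol.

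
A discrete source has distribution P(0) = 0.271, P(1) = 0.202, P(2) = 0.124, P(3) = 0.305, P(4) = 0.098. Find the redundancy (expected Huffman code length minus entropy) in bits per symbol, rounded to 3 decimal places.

0.021 bits

Entropy H = −Σ p log₂ p ≈ 2.2009 bits.
Huffman merges: 49/500+31/250→111/500; 101/500+111/500→53/125; 271/1000+61/200→72/125; 53/125+72/125→1. L = 1111/500 ≈ 2.2220.
L − H = 2.2220 − 2.2009 = 0.021 bits.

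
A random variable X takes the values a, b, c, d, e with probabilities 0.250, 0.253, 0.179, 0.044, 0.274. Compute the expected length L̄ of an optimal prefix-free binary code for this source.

2.223 bits/symbol

Repeatedly combine the two least-probable nodes; the expected code length is the sum of the merged weights.
merge 11/250 + 179/1000 → 223/1000
merge 223/1000 + 1/4 → 473/1000
merge 253/1000 + 137/500 → 527/1000
merge 473/1000 + 527/1000 → 1
L = 223/1000 + 473/1000 + 527/1000 + 1 = 2223/1000 = 2.223 bits/symbol.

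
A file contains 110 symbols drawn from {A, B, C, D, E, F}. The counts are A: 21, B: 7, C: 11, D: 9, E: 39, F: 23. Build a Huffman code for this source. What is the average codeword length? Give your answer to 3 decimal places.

Probabilities are the counts divided by 110.
Repeatedly combine the two least-probable nodes; the expected code length is the sum of the merged weights.
merge 7/110 + 9/110 → 8/55
merge 1/10 + 8/55 → 27/110
merge 21/110 + 23/110 → 2/5
merge 27/110 + 39/110 → 3/5
merge 2/5 + 3/5 → 1
L = 8/55 + 27/110 + 2/5 + 3/5 + 1 = 263/110 ≈ 2.391 bits/symbol.

2.391 bits/symbol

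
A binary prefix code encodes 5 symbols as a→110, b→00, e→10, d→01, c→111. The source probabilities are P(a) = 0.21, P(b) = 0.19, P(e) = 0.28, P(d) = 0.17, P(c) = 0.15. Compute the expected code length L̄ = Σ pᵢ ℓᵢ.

L̄ = Σ pᵢ·ℓᵢ = 0.21·3 + 0.19·2 + 0.28·2 + 0.17·2 + 0.15·3 = 2.36 bits/symbol.

2.36 bits/symbol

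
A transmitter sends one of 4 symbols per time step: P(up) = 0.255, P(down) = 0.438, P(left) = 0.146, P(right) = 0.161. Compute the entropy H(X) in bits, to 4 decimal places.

1.8539 bits

H = −Σ pᵢ log₂ pᵢ.
−0.255·log₂(0.255) = 0.5027
−0.438·log₂(0.438) = 0.5217
−0.146·log₂(0.146) = 0.4053
−0.161·log₂(0.161) = 0.4242
Sum ≈ 1.8539 → 1.8539 bits.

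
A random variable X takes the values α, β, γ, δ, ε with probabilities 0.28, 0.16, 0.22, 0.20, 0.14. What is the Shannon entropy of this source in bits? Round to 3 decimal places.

2.279 bits

H = −Σ pᵢ log₂ pᵢ.
−0.28·log₂(0.28) = 0.5142
−0.16·log₂(0.16) = 0.4230
−0.22·log₂(0.22) = 0.4806
−0.20·log₂(0.20) = 0.4644
−0.14·log₂(0.14) = 0.3971
Sum ≈ 2.2793 → 2.279 bits.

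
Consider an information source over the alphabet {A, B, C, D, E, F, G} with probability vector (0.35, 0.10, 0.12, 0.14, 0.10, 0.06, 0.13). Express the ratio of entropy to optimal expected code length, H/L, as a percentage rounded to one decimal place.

97.5%

Entropy H = −Σ p log₂ p ≈ 2.5848 bits.
Huffman merges: 3/50+1/10→4/25; 1/10+3/25→11/50; 13/100+7/50→27/100; 4/25+11/50→19/50; 27/100+7/20→31/50; 19/50+31/50→1. L = 53/20 ≈ 2.6500.
Efficiency = H/L = 2.5848/2.6500 = 97.5%.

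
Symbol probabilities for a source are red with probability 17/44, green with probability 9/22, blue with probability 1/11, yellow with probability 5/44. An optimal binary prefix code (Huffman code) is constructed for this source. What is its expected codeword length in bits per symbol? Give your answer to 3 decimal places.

Repeatedly combine the two least-probable nodes; the expected code length is the sum of the merged weights.
merge 1/11 + 5/44 → 9/44
merge 9/44 + 17/44 → 13/22
merge 9/22 + 13/22 → 1
L = 9/44 + 13/22 + 1 = 79/44 ≈ 1.795 bits/symbol.

1.795 bits/symbol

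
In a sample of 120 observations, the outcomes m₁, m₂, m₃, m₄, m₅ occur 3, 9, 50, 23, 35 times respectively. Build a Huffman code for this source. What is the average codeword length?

1.975 bits/symbol

Probabilities are the counts divided by 120.
Repeatedly combine the two least-probable nodes; the expected code length is the sum of the merged weights.
merge 1/40 + 3/40 → 1/10
merge 1/10 + 23/120 → 7/24
merge 7/24 + 7/24 → 7/12
merge 5/12 + 7/12 → 1
L = 1/10 + 7/24 + 7/12 + 1 = 79/40 = 1.975 bits/symbol.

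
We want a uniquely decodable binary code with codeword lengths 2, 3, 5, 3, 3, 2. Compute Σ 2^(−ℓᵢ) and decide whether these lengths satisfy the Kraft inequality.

With common denominator 2^5 = 32: Σ 2^(−ℓᵢ) = 8/32 + 4/32 + 1/32 + 4/32 + 4/32 + 8/32 = 29/32 = 0.90625.
Kraft's inequality requires Σ ≤ 1; here Σ = 0.90625 ≤ 1, so such a prefix code exists.

0.90625; yes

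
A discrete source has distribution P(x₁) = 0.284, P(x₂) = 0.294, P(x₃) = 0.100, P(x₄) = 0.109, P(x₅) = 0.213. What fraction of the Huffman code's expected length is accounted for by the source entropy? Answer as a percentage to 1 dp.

99.2%

Entropy H = −Σ p log₂ p ≈ 2.1909 bits.
Huffman merges: 1/10+109/1000→209/1000; 209/1000+213/1000→211/500; 71/250+147/500→289/500; 211/500+289/500→1. L = 2209/1000 ≈ 2.2090.
Efficiency = H/L = 2.1909/2.2090 = 99.2%.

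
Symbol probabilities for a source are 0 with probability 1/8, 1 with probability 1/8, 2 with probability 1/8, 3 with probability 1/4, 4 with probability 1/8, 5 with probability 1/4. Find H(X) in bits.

2.5 bits

Each probability is a power of 1/2, so log₂(1/p) is an integer.
H = Σ p·log₂(1/p) = 1/8·3 + 1/8·3 + 1/8·3 + 1/4·2 + 1/8·3 + 1/4·2 = 2.5 bits.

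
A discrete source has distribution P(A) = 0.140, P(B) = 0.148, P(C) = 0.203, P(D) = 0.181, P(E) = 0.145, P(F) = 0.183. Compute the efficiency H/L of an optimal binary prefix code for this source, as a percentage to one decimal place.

Entropy H = −Σ p log₂ p ≈ 2.5707 bits.
Huffman merges: 7/50+29/200→57/200; 37/250+181/1000→329/1000; 183/1000+203/1000→193/500; 57/200+329/1000→307/500; 193/500+307/500→1. L = 1307/500 ≈ 2.6140.
Efficiency = H/L = 2.5707/2.6140 = 98.3%.

98.3%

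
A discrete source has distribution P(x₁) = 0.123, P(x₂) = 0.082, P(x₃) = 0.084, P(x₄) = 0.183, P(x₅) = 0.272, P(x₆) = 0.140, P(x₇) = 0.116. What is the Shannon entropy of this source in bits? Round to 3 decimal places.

H = −Σ pᵢ log₂ pᵢ.
−0.123·log₂(0.123) = 0.3719
−0.082·log₂(0.082) = 0.2959
−0.084·log₂(0.084) = 0.3002
−0.183·log₂(0.183) = 0.4484
−0.272·log₂(0.272) = 0.5109
−0.140·log₂(0.140) = 0.3971
−0.116·log₂(0.116) = 0.3605
Sum ≈ 2.6848 → 2.685 bits.

2.685 bits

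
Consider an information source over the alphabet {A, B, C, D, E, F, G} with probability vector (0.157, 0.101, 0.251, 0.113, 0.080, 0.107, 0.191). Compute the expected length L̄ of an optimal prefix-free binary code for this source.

Repeatedly combine the two least-probable nodes; the expected code length is the sum of the merged weights.
merge 2/25 + 101/1000 → 181/1000
merge 107/1000 + 113/1000 → 11/50
merge 157/1000 + 181/1000 → 169/500
merge 191/1000 + 11/50 → 411/1000
merge 251/1000 + 169/500 → 589/1000
merge 411/1000 + 589/1000 → 1
L = 181/1000 + 11/50 + 169/500 + 411/1000 + 589/1000 + 1 = 2739/1000 = 2.739 bits/symbol.

2.739 bits/symbol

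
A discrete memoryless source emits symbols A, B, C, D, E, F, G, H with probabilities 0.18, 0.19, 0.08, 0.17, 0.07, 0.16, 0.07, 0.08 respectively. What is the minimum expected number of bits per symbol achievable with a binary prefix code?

2.93 bits/symbol

Repeatedly combine the two least-probable nodes; the expected code length is the sum of the merged weights.
merge 7/100 + 7/100 → 7/50
merge 2/25 + 2/25 → 4/25
merge 7/50 + 4/25 → 3/10
merge 4/25 + 17/100 → 33/100
merge 9/50 + 19/100 → 37/100
merge 3/10 + 33/100 → 63/100
merge 37/100 + 63/100 → 1
L = 7/50 + 4/25 + 3/10 + 33/100 + 37/100 + 63/100 + 1 = 293/100 = 2.93 bits/symbol.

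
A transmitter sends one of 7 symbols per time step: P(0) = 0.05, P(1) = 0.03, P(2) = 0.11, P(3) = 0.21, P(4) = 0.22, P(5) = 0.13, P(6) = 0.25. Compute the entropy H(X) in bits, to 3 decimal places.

2.554 bits

H = −Σ pᵢ log₂ pᵢ.
−0.05·log₂(0.05) = 0.2161
−0.03·log₂(0.03) = 0.1518
−0.11·log₂(0.11) = 0.3503
−0.21·log₂(0.21) = 0.4728
−0.22·log₂(0.22) = 0.4806
−0.13·log₂(0.13) = 0.3826
−0.25·log₂(0.25) = 0.5000
Sum ≈ 2.5542 → 2.554 bits.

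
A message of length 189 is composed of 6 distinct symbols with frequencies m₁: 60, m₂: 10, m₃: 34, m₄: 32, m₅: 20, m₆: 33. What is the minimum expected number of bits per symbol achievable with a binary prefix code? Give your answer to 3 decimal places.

2.487 bits/symbol

Probabilities are the counts divided by 189.
Repeatedly combine the two least-probable nodes; the expected code length is the sum of the merged weights.
merge 10/189 + 20/189 → 10/63
merge 10/63 + 32/189 → 62/189
merge 11/63 + 34/189 → 67/189
merge 20/63 + 62/189 → 122/189
merge 67/189 + 122/189 → 1
L = 10/63 + 62/189 + 67/189 + 122/189 + 1 = 470/189 ≈ 2.487 bits/symbol.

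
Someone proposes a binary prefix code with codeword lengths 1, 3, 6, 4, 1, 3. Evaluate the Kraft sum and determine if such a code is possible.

1.328125; no

With common denominator 2^6 = 64: Σ 2^(−ℓᵢ) = 32/64 + 8/64 + 1/64 + 4/64 + 32/64 + 8/64 = 85/64 = 1.328125.
Kraft's inequality requires Σ ≤ 1; here Σ = 1.328125 > 1, so no such prefix code exists.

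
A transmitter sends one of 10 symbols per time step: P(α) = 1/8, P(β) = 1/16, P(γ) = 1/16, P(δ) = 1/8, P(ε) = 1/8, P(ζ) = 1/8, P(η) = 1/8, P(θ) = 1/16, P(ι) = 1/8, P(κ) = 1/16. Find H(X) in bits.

3.25 bits

Each probability is a power of 1/2, so log₂(1/p) is an integer.
H = Σ p·log₂(1/p) = 1/8·3 + 1/16·4 + 1/16·4 + 1/8·3 + 1/8·3 + 1/8·3 + 1/8·3 + 1/16·4 + 1/8·3 + 1/16·4 = 3.25 bits.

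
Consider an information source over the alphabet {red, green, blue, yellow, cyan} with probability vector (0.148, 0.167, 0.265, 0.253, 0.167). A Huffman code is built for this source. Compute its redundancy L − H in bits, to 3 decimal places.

0.035 bits

Entropy H = −Σ p log₂ p ≈ 2.2797 bits.
Huffman merges: 37/250+167/1000→63/200; 167/1000+253/1000→21/50; 53/200+63/200→29/50; 21/50+29/50→1. L = 463/200 ≈ 2.3150.
L − H = 2.3150 − 2.2797 = 0.035 bits.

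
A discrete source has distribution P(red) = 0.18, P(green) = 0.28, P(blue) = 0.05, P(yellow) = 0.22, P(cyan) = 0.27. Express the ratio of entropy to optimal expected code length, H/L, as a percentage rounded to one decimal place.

Entropy H = −Σ p log₂ p ≈ 2.1662 bits.
Huffman merges: 1/20+9/50→23/100; 11/50+23/100→9/20; 27/100+7/25→11/20; 9/20+11/20→1. L = 223/100 ≈ 2.2300.
Efficiency = H/L = 2.1662/2.2300 = 97.1%.

97.1%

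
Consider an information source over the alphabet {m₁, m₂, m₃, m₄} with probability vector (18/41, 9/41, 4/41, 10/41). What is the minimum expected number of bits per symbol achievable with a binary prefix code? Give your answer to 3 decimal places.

Repeatedly combine the two least-probable nodes; the expected code length is the sum of the merged weights.
merge 4/41 + 9/41 → 13/41
merge 10/41 + 13/41 → 23/41
merge 18/41 + 23/41 → 1
L = 13/41 + 23/41 + 1 = 77/41 ≈ 1.878 bits/symbol.

1.878 bits/symbol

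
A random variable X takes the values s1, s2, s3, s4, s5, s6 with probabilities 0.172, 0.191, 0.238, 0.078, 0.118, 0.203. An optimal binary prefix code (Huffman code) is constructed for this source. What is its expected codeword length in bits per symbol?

Repeatedly combine the two least-probable nodes; the expected code length is the sum of the merged weights.
merge 39/500 + 59/500 → 49/250
merge 43/250 + 191/1000 → 363/1000
merge 49/250 + 203/1000 → 399/1000
merge 119/500 + 363/1000 → 601/1000
merge 399/1000 + 601/1000 → 1
L = 49/250 + 363/1000 + 399/1000 + 601/1000 + 1 = 2559/1000 = 2.559 bits/symbol.

2.559 bits/symbol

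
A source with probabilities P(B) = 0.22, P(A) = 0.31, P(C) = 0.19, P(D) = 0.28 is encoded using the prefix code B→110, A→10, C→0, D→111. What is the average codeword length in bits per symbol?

2.31 bits/symbol

L̄ = Σ pᵢ·ℓᵢ = 0.22·3 + 0.31·2 + 0.19·1 + 0.28·3 = 2.31 bits/symbol.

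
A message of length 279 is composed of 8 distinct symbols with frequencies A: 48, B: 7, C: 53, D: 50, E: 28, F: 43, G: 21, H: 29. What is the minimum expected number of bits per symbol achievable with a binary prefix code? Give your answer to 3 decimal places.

2.910 bits/symbol

Probabilities are the counts divided by 279.
Repeatedly combine the two least-probable nodes; the expected code length is the sum of the merged weights.
merge 7/279 + 7/93 → 28/279
merge 28/279 + 28/279 → 56/279
merge 29/279 + 43/279 → 8/31
merge 16/93 + 50/279 → 98/279
merge 53/279 + 56/279 → 109/279
merge 8/31 + 98/279 → 170/279
merge 109/279 + 170/279 → 1
L = 28/279 + 56/279 + 8/31 + 98/279 + 109/279 + 170/279 + 1 = 812/279 ≈ 2.910 bits/symbol.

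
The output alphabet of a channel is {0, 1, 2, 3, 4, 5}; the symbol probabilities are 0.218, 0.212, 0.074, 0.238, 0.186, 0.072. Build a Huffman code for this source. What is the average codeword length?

Repeatedly combine the two least-probable nodes; the expected code length is the sum of the merged weights.
merge 9/125 + 37/500 → 73/500
merge 73/500 + 93/500 → 83/250
merge 53/250 + 109/500 → 43/100
merge 119/500 + 83/250 → 57/100
merge 43/100 + 57/100 → 1
L = 73/500 + 83/250 + 43/100 + 57/100 + 1 = 1239/500 = 2.478 bits/symbol.

2.478 bits/symbol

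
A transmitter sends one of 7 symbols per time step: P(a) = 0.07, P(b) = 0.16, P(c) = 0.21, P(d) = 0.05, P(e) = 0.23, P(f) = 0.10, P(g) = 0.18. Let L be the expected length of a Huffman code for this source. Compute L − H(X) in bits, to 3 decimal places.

0.034 bits

Entropy H = −Σ p log₂ p ≈ 2.6457 bits.
Huffman merges: 1/20+7/100→3/25; 1/10+3/25→11/50; 4/25+9/50→17/50; 21/100+11/50→43/100; 23/100+17/50→57/100; 43/100+57/100→1. L = 67/25 ≈ 2.6800.
L − H = 2.6800 − 2.6457 = 0.034 bits.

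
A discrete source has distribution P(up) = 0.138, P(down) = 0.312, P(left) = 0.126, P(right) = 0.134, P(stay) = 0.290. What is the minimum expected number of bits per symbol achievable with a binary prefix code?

Repeatedly combine the two least-probable nodes; the expected code length is the sum of the merged weights.
merge 63/500 + 67/500 → 13/50
merge 69/500 + 13/50 → 199/500
merge 29/100 + 39/125 → 301/500
merge 199/500 + 301/500 → 1
L = 13/50 + 199/500 + 301/500 + 1 = 113/50 = 2.26 bits/symbol.

2.26 bits/symbol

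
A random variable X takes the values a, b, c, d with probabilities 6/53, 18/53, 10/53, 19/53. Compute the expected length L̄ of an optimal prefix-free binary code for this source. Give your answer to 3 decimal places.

1.943 bits/symbol

Repeatedly combine the two least-probable nodes; the expected code length is the sum of the merged weights.
merge 6/53 + 10/53 → 16/53
merge 16/53 + 18/53 → 34/53
merge 19/53 + 34/53 → 1
L = 16/53 + 34/53 + 1 = 103/53 ≈ 1.943 bits/symbol.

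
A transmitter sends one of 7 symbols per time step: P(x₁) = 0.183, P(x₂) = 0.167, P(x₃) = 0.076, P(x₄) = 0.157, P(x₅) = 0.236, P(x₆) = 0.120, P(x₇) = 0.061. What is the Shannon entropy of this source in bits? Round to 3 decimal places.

H = −Σ pᵢ log₂ pᵢ.
−0.183·log₂(0.183) = 0.4484
−0.167·log₂(0.167) = 0.4312
−0.076·log₂(0.076) = 0.2826
−0.157·log₂(0.157) = 0.4194
−0.236·log₂(0.236) = 0.4916
−0.120·log₂(0.120) = 0.3671
−0.061·log₂(0.061) = 0.2461
Sum ≈ 2.6863 → 2.686 bits.

2.686 bits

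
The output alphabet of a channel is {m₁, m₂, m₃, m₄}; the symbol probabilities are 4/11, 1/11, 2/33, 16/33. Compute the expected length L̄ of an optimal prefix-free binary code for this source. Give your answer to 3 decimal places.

1.667 bits/symbol

Repeatedly combine the two least-probable nodes; the expected code length is the sum of the merged weights.
merge 2/33 + 1/11 → 5/33
merge 5/33 + 4/11 → 17/33
merge 16/33 + 17/33 → 1
L = 5/33 + 17/33 + 1 = 5/3 ≈ 1.667 bits/symbol.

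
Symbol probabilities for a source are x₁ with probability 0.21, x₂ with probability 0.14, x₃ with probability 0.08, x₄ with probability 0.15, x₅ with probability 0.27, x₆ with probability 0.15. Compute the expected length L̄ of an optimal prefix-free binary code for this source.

Repeatedly combine the two least-probable nodes; the expected code length is the sum of the merged weights.
merge 2/25 + 7/50 → 11/50
merge 3/20 + 3/20 → 3/10
merge 21/100 + 11/50 → 43/100
merge 27/100 + 3/10 → 57/100
merge 43/100 + 57/100 → 1
L = 11/50 + 3/10 + 43/100 + 57/100 + 1 = 63/25 = 2.52 bits/symbol.

2.52 bits/symbol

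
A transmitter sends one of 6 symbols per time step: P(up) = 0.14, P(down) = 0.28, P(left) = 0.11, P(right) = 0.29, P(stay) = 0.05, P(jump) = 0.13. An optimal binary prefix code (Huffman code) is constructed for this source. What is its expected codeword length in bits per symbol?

Repeatedly combine the two least-probable nodes; the expected code length is the sum of the merged weights.
merge 1/20 + 11/100 → 4/25
merge 13/100 + 7/50 → 27/100
merge 4/25 + 27/100 → 43/100
merge 7/25 + 29/100 → 57/100
merge 43/100 + 57/100 → 1
L = 4/25 + 27/100 + 43/100 + 57/100 + 1 = 243/100 = 2.43 bits/symbol.

2.43 bits/symbol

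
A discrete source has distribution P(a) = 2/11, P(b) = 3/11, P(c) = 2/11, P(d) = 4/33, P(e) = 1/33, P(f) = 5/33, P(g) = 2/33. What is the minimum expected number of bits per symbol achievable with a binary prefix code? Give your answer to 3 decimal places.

2.636 bits/symbol

Repeatedly combine the two least-probable nodes; the expected code length is the sum of the merged weights.
merge 1/33 + 2/33 → 1/11
merge 1/11 + 4/33 → 7/33
merge 5/33 + 2/11 → 1/3
merge 2/11 + 7/33 → 13/33
merge 3/11 + 1/3 → 20/33
merge 13/33 + 20/33 → 1
L = 1/11 + 7/33 + 1/3 + 13/33 + 20/33 + 1 = 29/11 ≈ 2.636 bits/symbol.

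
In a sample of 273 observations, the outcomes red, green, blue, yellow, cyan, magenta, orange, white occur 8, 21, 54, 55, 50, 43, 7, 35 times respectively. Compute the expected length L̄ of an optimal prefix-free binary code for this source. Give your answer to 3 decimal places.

2.788 bits/symbol

Probabilities are the counts divided by 273.
Repeatedly combine the two least-probable nodes; the expected code length is the sum of the merged weights.
merge 1/39 + 8/273 → 5/91
merge 5/91 + 1/13 → 12/91
merge 5/39 + 12/91 → 71/273
merge 43/273 + 50/273 → 31/91
merge 18/91 + 55/273 → 109/273
merge 71/273 + 31/91 → 164/273
merge 109/273 + 164/273 → 1
L = 5/91 + 12/91 + 71/273 + 31/91 + 109/273 + 164/273 + 1 = 761/273 ≈ 2.788 bits/symbol.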